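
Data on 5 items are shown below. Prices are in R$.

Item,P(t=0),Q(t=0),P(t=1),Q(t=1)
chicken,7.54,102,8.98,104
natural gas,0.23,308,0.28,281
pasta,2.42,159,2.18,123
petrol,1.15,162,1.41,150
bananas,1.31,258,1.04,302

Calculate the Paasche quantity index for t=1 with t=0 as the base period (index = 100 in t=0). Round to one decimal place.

97.9

Paasche quantity index uses current-period prices as weights.
ΣP(t=1)·Q(t=1) = 8.98×104 + 0.28×281 + 2.18×123 + 1.41×150 + 1.04×302 = 933.92 + 78.68 + 268.14 + 211.5 + 314.08 = 1806.32
ΣP(t=1)·Q(t=0) = 8.98×102 + 0.28×308 + 2.18×159 + 1.41×162 + 1.04×258 = 915.96 + 86.24 + 346.62 + 228.42 + 268.32 = 1845.56
Index = 1806.32 / 1845.56 × 100 = 97.8738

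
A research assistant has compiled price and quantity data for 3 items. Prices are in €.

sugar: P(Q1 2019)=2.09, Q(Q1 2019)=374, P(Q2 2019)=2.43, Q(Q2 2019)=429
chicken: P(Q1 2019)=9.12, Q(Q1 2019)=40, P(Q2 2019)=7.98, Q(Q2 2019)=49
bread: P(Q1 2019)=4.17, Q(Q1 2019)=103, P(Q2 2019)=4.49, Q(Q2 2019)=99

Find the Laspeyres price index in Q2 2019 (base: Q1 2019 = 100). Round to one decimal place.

107.3

Laspeyres price index uses base-period quantities as weights.
ΣP(Q2 2019)·Q(Q1 2019) = 2.43×374 + 7.98×40 + 4.49×103 = 908.82 + 319.2 + 462.47 = 1690.49
ΣP(Q1 2019)·Q(Q1 2019) = 2.09×374 + 9.12×40 + 4.17×103 = 781.66 + 364.8 + 429.51 = 1575.97
Index = 1690.49 / 1575.97 × 100 = 107.2666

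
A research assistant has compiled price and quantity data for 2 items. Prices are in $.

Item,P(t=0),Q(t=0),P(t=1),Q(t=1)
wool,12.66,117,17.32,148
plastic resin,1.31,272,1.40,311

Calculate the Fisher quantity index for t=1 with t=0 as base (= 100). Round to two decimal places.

124.36

Laspeyres component (base-period weights):
ΣP(t=0)Q(t=1) = 12.66×148 + 1.31×311 = 1873.68 + 407.41 = 2281.09
ΣP(t=0)Q(t=0) = 12.66×117 + 1.31×272 = 1481.22 + 356.32 = 1837.54
L = 2281.09 / 1837.54 × 100 = 124.1383
Paasche component (current-period weights):
ΣP(t=1)Q(t=1) = 17.32×148 + 1.40×311 = 2563.36 + 435.4 = 2998.76
ΣP(t=1)Q(t=0) = 17.32×117 + 1.40×272 = 2026.44 + 380.8 = 2407.24
P = 2998.76 / 2407.24 × 100 = 124.5725
Fisher = √(L × P) = √(124.1383 × 124.5725) = 124.3552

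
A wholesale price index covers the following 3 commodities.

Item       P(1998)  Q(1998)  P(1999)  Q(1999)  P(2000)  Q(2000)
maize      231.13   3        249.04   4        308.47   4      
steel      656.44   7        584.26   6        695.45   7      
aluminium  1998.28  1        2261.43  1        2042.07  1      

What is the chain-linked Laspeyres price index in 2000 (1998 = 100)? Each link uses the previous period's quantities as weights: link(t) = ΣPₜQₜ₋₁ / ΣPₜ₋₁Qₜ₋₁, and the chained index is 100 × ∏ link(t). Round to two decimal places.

107.29

Link 1998→1999:
ΣP(1999)Q(1998) = 249.04×3 + 584.26×7 + 2261.43×1 = 747.12 + 4089.82 + 2261.43 = 7098.37
ΣP(1998)Q(1998) = 231.13×3 + 656.44×7 + 1998.28×1 = 693.39 + 4595.08 + 1998.28 = 7286.75
link = 7098.37/7286.75 = 0.974148
Link 1999→2000:
ΣP(2000)Q(1999) = 308.47×4 + 695.45×6 + 2042.07×1 = 1233.88 + 4172.7 + 2042.07 = 7448.65
ΣP(1999)Q(1999) = 249.04×4 + 584.26×6 + 2261.43×1 = 996.16 + 3505.56 + 2261.43 = 6763.15
link = 7448.65/6763.15 = 1.101358
Chained index = 100 × 0.974148 × 1.101358 = 107.2885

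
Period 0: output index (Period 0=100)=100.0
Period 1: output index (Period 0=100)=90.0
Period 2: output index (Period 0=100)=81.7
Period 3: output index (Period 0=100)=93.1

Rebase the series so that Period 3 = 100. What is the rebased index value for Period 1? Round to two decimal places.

Rebased(Period 1) = 90.0 / 93.1 × 100 = 96.6702

96.67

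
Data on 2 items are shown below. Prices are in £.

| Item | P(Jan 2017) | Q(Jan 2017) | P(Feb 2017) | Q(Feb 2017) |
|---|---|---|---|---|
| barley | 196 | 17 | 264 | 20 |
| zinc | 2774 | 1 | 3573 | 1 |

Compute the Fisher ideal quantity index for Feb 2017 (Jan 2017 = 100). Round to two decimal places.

Laspeyres component (base-period weights):
ΣP(Jan 2017)Q(Feb 2017) = 196×20 + 2774×1 = 3920 + 2774 = 6694
ΣP(Jan 2017)Q(Jan 2017) = 196×17 + 2774×1 = 3332 + 2774 = 6106
L = 6694 / 6106 × 100 = 109.6299
Paasche component (current-period weights):
ΣP(Feb 2017)Q(Feb 2017) = 264×20 + 3573×1 = 5280 + 3573 = 8853
ΣP(Feb 2017)Q(Jan 2017) = 264×17 + 3573×1 = 4488 + 3573 = 8061
P = 8853 / 8061 × 100 = 109.8251
Fisher = √(L × P) = √(109.6299 × 109.8251) = 109.7274

109.73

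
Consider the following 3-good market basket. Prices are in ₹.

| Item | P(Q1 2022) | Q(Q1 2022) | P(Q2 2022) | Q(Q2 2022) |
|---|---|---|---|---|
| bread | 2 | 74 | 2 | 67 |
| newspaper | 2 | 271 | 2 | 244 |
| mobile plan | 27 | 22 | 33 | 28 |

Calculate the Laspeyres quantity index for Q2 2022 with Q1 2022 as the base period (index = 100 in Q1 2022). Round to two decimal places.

Laspeyres quantity index uses base-period prices as weights.
ΣP(Q1 2022)·Q(Q2 2022) = 2×67 + 2×244 + 27×28 = 134 + 488 + 756 = 1378
ΣP(Q1 2022)·Q(Q1 2022) = 2×74 + 2×271 + 27×22 = 148 + 542 + 594 = 1284
Index = 1378 / 1284 × 100 = 107.3209

107.32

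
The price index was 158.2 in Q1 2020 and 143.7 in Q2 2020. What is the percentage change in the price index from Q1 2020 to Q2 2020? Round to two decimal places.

Change = (143.7 − 158.2) / 158.2 × 100
       = -14.5 / 158.2 × 100 = -9.1656%

-9.17%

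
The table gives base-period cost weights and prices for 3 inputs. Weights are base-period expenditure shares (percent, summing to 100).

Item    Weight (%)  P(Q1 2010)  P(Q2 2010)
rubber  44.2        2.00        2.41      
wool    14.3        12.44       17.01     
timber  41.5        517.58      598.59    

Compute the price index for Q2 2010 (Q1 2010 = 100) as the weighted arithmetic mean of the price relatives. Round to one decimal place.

120.8

rubber: 44.2 × (2.41/2.00) = 44.2 × 1.205000 = 53.2610
wool: 14.3 × (17.01/12.44) = 14.3 × 1.367363 = 19.5533
timber: 41.5 × (598.59/517.58) = 41.5 × 1.156517 = 47.9954
Index = Σ wᵢ·(p₁ᵢ/p₀ᵢ) = 53.2610 + 19.5533 + 47.9954 = 120.8097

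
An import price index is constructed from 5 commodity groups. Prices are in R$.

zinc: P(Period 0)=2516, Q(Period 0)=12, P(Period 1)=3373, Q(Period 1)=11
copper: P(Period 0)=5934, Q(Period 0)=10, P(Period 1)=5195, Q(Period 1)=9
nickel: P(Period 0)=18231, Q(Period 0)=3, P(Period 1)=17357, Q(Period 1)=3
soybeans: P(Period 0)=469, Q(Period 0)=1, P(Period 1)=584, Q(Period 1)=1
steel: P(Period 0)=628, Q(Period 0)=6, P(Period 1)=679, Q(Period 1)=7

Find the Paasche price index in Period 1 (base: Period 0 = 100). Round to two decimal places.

100.45

Paasche price index uses current-period quantities as weights.
ΣP(Period 1)·Q(Period 1) = 3373×11 + 5195×9 + 17357×3 + 584×1 + 679×7 = 37103 + 46755 + 52071 + 584 + 4753 = 141266
ΣP(Period 0)·Q(Period 1) = 2516×11 + 5934×9 + 18231×3 + 469×1 + 628×7 = 27676 + 53406 + 54693 + 469 + 4396 = 140640
Index = 141266 / 140640 × 100 = 100.4451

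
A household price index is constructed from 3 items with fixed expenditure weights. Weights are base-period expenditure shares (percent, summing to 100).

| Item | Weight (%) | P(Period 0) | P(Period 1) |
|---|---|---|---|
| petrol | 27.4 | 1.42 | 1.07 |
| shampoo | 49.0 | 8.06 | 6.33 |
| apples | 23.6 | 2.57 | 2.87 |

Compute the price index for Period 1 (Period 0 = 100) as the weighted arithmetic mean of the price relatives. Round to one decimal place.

petrol: 27.4 × (1.07/1.42) = 27.4 × 0.753521 = 20.6465
shampoo: 49.0 × (6.33/8.06) = 49.0 × 0.785360 = 38.4826
apples: 23.6 × (2.87/2.57) = 23.6 × 1.116732 = 26.3549
Index = Σ wᵢ·(p₁ᵢ/p₀ᵢ) = 20.6465 + 38.4826 + 26.3549 = 85.4840

85.5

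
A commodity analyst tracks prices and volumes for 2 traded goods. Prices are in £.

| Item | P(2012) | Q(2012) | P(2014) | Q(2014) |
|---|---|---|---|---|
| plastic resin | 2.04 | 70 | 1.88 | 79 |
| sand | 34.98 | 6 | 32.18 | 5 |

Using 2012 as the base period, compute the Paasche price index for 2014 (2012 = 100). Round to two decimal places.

92.07

Paasche price index uses current-period quantities as weights.
ΣP(2014)·Q(2014) = 1.88×79 + 32.18×5 = 148.52 + 160.9 = 309.42
ΣP(2012)·Q(2014) = 2.04×79 + 34.98×5 = 161.16 + 174.9 = 336.06
Index = 309.42 / 336.06 × 100 = 92.0728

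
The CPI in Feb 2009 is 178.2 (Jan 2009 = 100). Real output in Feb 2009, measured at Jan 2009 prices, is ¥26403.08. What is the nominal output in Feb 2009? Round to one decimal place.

47050.3

Nominal = Real × (Index/100) = 26403.08 × (178.2/100)
        = 26403.08 × 1.782 = 47050.2886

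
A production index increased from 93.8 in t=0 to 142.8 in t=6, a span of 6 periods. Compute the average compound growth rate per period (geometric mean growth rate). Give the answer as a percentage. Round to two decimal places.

Growth factor = (142.8/93.8)^(1/6) = (1.522388)^(1/6) = 1.072558
Growth rate = 1.072558 − 1 = 0.072558 = 7.2558%

7.26%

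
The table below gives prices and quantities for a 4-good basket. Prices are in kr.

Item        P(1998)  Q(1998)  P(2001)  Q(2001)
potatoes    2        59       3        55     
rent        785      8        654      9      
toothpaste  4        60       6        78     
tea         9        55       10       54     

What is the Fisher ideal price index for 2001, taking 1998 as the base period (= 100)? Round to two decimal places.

Laspeyres component (base-period weights):
ΣP(2001)Q(1998) = 3×59 + 654×8 + 6×60 + 10×55 = 177 + 5232 + 360 + 550 = 6319
ΣP(1998)Q(1998) = 2×59 + 785×8 + 4×60 + 9×55 = 118 + 6280 + 240 + 495 = 7133
L = 6319 / 7133 × 100 = 88.5883
Paasche component (current-period weights):
ΣP(2001)Q(2001) = 3×55 + 654×9 + 6×78 + 10×54 = 165 + 5886 + 468 + 540 = 7059
ΣP(1998)Q(2001) = 2×55 + 785×9 + 4×78 + 9×54 = 110 + 7065 + 312 + 486 = 7973
P = 7059 / 7973 × 100 = 88.5363
Fisher = √(L × P) = √(88.5883 × 88.5363) = 88.5623

88.56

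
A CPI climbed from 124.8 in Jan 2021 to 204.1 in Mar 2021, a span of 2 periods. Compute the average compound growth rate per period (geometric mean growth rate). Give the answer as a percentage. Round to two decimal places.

27.88%

Growth factor = (204.1/124.8)^(1/2) = (1.635417)^(1/2) = 1.278834
Growth rate = 1.278834 − 1 = 0.278834 = 27.8834%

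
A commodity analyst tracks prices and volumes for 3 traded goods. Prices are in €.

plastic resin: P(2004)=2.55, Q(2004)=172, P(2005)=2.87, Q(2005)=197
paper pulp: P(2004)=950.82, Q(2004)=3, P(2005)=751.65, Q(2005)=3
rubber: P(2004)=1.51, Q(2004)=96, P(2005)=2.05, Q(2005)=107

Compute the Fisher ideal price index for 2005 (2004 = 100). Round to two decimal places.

Laspeyres component (base-period weights):
ΣP(2005)Q(2004) = 2.87×172 + 751.65×3 + 2.05×96 = 493.64 + 2254.95 + 196.8 = 2945.39
ΣP(2004)Q(2004) = 2.55×172 + 950.82×3 + 1.51×96 = 438.6 + 2852.46 + 144.96 = 3436.02
L = 2945.39 / 3436.02 × 100 = 85.7210
Paasche component (current-period weights):
ΣP(2005)Q(2005) = 2.87×197 + 751.65×3 + 2.05×107 = 565.39 + 2254.95 + 219.35 = 3039.69
ΣP(2004)Q(2005) = 2.55×197 + 950.82×3 + 1.51×107 = 502.35 + 2852.46 + 161.57 = 3516.38
P = 3039.69 / 3516.38 × 100 = 86.4437
Fisher = √(L × P) = √(85.7210 × 86.4437) = 86.0816

86.08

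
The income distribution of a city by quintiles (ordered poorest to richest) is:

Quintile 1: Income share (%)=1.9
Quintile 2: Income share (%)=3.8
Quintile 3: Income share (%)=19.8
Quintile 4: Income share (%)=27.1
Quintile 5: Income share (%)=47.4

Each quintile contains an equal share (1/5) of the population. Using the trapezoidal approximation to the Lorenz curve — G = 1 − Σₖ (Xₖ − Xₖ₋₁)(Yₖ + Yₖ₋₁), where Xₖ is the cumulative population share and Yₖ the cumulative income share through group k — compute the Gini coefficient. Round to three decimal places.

0.457

Cumulative income shares Yₖ: 0.0190, 0.0570, 0.2550, 0.5260, 1.0000
Σ (Xₖ−Xₖ₋₁)(Yₖ+Yₖ₋₁) = (1/5)(0.0190+0.0000) + (1/5)(0.0570+0.0190) + (1/5)(0.2550+0.0570) + (1/5)(0.5260+0.2550) + (1/5)(1.0000+0.5260)
  = 0.0038 + 0.0152 + 0.0624 + 0.1562 + 0.3052 = 0.5428
G = 1 − 0.5428 = 0.4572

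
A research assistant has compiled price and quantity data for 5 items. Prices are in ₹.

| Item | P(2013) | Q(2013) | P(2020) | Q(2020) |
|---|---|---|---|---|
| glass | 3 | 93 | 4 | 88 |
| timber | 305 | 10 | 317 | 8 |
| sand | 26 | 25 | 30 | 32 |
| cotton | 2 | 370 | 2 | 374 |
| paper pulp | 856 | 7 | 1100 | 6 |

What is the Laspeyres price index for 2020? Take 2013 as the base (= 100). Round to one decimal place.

Laspeyres price index uses base-period quantities as weights.
ΣP(2020)·Q(2013) = 4×93 + 317×10 + 30×25 + 2×370 + 1100×7 = 372 + 3170 + 750 + 740 + 7700 = 12732
ΣP(2013)·Q(2013) = 3×93 + 305×10 + 26×25 + 2×370 + 856×7 = 279 + 3050 + 650 + 740 + 5992 = 10711
Index = 12732 / 10711 × 100 = 118.8685

118.9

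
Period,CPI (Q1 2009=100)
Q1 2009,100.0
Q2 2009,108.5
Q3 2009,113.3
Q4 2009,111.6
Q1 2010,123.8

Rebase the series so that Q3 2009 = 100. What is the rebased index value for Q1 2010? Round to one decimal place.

109.3

Rebased(Q1 2010) = 123.8 / 113.3 × 100 = 109.2674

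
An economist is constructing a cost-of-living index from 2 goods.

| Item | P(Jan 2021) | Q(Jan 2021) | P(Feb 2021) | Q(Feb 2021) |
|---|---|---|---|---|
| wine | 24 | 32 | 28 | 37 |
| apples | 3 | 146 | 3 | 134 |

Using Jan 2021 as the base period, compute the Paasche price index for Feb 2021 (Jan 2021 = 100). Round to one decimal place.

111.5

Paasche price index uses current-period quantities as weights.
ΣP(Feb 2021)·Q(Feb 2021) = 28×37 + 3×134 = 1036 + 402 = 1438
ΣP(Jan 2021)·Q(Feb 2021) = 24×37 + 3×134 = 888 + 402 = 1290
Index = 1438 / 1290 × 100 = 111.4729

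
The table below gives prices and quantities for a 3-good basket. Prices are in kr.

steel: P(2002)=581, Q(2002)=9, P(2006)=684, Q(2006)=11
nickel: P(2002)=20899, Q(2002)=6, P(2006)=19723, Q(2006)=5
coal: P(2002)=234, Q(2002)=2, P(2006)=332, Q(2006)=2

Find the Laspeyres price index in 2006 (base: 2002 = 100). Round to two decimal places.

95.47

Laspeyres price index uses base-period quantities as weights.
ΣP(2006)·Q(2002) = 684×9 + 19723×6 + 332×2 = 6156 + 118338 + 664 = 125158
ΣP(2002)·Q(2002) = 581×9 + 20899×6 + 234×2 = 5229 + 125394 + 468 = 131091
Index = 125158 / 131091 × 100 = 95.4741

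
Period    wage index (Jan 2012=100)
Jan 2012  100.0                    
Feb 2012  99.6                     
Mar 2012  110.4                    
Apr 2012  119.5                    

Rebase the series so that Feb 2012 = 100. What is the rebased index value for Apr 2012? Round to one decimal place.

Rebased(Apr 2012) = 119.5 / 99.6 × 100 = 119.9799

120.0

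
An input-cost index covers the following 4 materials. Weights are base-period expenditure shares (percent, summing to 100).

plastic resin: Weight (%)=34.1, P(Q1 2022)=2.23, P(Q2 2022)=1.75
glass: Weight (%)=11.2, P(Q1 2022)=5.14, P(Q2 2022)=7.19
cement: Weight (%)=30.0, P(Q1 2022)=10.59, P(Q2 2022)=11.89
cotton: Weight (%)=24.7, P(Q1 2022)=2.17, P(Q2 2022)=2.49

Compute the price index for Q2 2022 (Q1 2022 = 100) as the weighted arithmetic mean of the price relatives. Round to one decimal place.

104.5

plastic resin: 34.1 × (1.75/2.23) = 34.1 × 0.784753 = 26.7601
glass: 11.2 × (7.19/5.14) = 11.2 × 1.398833 = 15.6669
cement: 30.0 × (11.89/10.59) = 30.0 × 1.122757 = 33.6827
cotton: 24.7 × (2.49/2.17) = 24.7 × 1.147465 = 28.3424
Index = Σ wᵢ·(p₁ᵢ/p₀ᵢ) = 26.7601 + 15.6669 + 33.6827 + 28.3424 = 104.4521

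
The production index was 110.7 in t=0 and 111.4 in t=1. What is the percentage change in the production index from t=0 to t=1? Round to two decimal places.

Change = (111.4 − 110.7) / 110.7 × 100
       = 0.7 / 110.7 × 100 = 0.6323%

0.63%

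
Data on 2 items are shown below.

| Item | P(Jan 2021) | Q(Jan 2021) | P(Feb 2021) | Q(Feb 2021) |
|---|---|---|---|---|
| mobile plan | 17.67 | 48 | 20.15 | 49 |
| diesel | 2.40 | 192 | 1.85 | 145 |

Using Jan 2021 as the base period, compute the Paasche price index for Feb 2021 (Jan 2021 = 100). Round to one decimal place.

103.4

Paasche price index uses current-period quantities as weights.
ΣP(Feb 2021)·Q(Feb 2021) = 20.15×49 + 1.85×145 = 987.35 + 268.25 = 1255.6
ΣP(Jan 2021)·Q(Feb 2021) = 17.67×49 + 2.40×145 = 865.83 + 348 = 1213.83
Index = 1255.6 / 1213.83 × 100 = 103.4412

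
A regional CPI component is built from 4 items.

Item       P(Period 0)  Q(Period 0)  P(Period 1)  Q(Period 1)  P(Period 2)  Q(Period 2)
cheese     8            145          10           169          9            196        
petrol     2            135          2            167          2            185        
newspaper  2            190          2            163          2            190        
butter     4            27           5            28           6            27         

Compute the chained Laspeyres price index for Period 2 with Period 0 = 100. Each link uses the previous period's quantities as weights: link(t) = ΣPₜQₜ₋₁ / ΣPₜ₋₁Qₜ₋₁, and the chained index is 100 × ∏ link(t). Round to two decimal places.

Link Period 0→Period 1:
ΣP(Period 1)Q(Period 0) = 10×145 + 2×135 + 2×190 + 5×27 = 1450 + 270 + 380 + 135 = 2235
ΣP(Period 0)Q(Period 0) = 8×145 + 2×135 + 2×190 + 4×27 = 1160 + 270 + 380 + 108 = 1918
link = 2235/1918 = 1.165276
Link Period 1→Period 2:
ΣP(Period 2)Q(Period 1) = 9×169 + 2×167 + 2×163 + 6×28 = 1521 + 334 + 326 + 168 = 2349
ΣP(Period 1)Q(Period 1) = 10×169 + 2×167 + 2×163 + 5×28 = 1690 + 334 + 326 + 140 = 2490
link = 2349/2490 = 0.943373
Chained index = 100 × 1.165276 × 0.943373 = 109.9291

109.93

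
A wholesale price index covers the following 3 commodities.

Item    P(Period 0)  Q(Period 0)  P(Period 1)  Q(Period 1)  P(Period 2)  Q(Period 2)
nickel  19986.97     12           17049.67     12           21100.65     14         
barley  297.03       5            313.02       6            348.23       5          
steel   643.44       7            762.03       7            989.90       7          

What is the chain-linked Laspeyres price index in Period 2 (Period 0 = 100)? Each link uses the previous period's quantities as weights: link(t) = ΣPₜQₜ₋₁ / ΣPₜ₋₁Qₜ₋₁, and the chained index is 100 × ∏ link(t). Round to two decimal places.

Link Period 0→Period 1:
ΣP(Period 1)Q(Period 0) = 17049.67×12 + 313.02×5 + 762.03×7 = 204596.04 + 1565.1 + 5334.21 = 211495.35
ΣP(Period 0)Q(Period 0) = 19986.97×12 + 297.03×5 + 643.44×7 = 239843.64 + 1485.15 + 4504.08 = 245832.87
link = 211495.35/245832.87 = 0.860322
Link Period 1→Period 2:
ΣP(Period 2)Q(Period 1) = 21100.65×12 + 348.23×6 + 989.90×7 = 253207.8 + 2089.38 + 6929.3 = 262226.48
ΣP(Period 1)Q(Period 1) = 17049.67×12 + 313.02×6 + 762.03×7 = 204596.04 + 1878.12 + 5334.21 = 211808.37
link = 262226.48/211808.37 = 1.238036
Chained index = 100 × 0.860322 × 1.238036 = 106.5110

106.51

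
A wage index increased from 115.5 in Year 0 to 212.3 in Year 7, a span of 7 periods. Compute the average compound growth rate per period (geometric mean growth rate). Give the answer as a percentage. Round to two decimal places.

Growth factor = (212.3/115.5)^(1/7) = (1.838095)^(1/7) = 1.090855
Growth rate = 1.090855 − 1 = 0.090855 = 9.0855%

9.09%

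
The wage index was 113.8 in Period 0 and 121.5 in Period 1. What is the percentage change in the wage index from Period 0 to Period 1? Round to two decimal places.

6.77%

Change = (121.5 − 113.8) / 113.8 × 100
       = 7.7 / 113.8 × 100 = 6.7663%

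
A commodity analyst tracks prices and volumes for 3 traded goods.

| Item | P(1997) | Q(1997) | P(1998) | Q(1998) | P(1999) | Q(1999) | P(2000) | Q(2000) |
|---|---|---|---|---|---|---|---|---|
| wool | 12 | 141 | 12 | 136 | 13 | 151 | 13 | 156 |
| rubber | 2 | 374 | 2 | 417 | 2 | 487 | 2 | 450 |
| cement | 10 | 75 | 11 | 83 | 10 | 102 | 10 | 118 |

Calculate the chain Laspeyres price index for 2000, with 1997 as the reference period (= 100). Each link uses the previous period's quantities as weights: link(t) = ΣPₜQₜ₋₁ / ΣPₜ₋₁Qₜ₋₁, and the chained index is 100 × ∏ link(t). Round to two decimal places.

103.96

Link 1997→1998:
ΣP(1998)Q(1997) = 12×141 + 2×374 + 11×75 = 1692 + 748 + 825 = 3265
ΣP(1997)Q(1997) = 12×141 + 2×374 + 10×75 = 1692 + 748 + 750 = 3190
link = 3265/3190 = 1.023511
Link 1998→1999:
ΣP(1999)Q(1998) = 13×136 + 2×417 + 10×83 = 1768 + 834 + 830 = 3432
ΣP(1998)Q(1998) = 12×136 + 2×417 + 11×83 = 1632 + 834 + 913 = 3379
link = 3432/3379 = 1.015685
Link 1999→2000:
ΣP(2000)Q(1999) = 13×151 + 2×487 + 10×102 = 1963 + 974 + 1020 = 3957
ΣP(1999)Q(1999) = 13×151 + 2×487 + 10×102 = 1963 + 974 + 1020 = 3957
link = 3957/3957 = 1.000000
Chained index = 100 × 1.023511 × 1.015685 × 1.000000 = 103.9565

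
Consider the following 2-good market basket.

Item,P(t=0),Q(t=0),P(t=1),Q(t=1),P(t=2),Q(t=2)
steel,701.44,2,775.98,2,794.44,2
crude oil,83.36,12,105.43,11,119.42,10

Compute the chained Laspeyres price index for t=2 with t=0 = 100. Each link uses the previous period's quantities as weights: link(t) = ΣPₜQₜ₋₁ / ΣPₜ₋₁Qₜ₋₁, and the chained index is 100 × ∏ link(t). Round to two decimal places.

125.47

Link t=0→t=1:
ΣP(t=1)Q(t=0) = 775.98×2 + 105.43×12 = 1551.96 + 1265.16 = 2817.12
ΣP(t=0)Q(t=0) = 701.44×2 + 83.36×12 = 1402.88 + 1000.32 = 2403.2
link = 2817.12/2403.2 = 1.172237
Link t=1→t=2:
ΣP(t=2)Q(t=1) = 794.44×2 + 119.42×11 = 1588.88 + 1313.62 = 2902.5
ΣP(t=1)Q(t=1) = 775.98×2 + 105.43×11 = 1551.96 + 1159.73 = 2711.69
link = 2902.5/2711.69 = 1.070366
Chained index = 100 × 1.172237 × 1.070366 = 125.4722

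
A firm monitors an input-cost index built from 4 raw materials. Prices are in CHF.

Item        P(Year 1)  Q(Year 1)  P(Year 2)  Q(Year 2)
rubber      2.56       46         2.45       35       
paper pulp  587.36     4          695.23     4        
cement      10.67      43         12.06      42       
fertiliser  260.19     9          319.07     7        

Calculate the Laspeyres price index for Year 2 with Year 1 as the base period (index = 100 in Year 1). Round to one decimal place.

119.3

Laspeyres price index uses base-period quantities as weights.
ΣP(Year 2)·Q(Year 1) = 2.45×46 + 695.23×4 + 12.06×43 + 319.07×9 = 112.7 + 2780.92 + 518.58 + 2871.63 = 6283.83
ΣP(Year 1)·Q(Year 1) = 2.56×46 + 587.36×4 + 10.67×43 + 260.19×9 = 117.76 + 2349.44 + 458.81 + 2341.71 = 5267.72
Index = 6283.83 / 5267.72 × 100 = 119.2894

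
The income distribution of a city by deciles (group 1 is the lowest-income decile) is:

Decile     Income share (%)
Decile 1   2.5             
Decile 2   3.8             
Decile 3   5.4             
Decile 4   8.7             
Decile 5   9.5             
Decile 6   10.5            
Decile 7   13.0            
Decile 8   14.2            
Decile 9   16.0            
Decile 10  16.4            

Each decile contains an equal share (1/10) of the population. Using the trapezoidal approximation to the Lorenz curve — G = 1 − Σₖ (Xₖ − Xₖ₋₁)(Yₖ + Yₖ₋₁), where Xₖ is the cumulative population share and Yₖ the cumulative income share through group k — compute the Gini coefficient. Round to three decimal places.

Cumulative income shares Yₖ: 0.0250, 0.0630, 0.1170, 0.2040, 0.2990, 0.4040, 0.5340, 0.6760, 0.8360, 1.0000
Σ (Xₖ−Xₖ₋₁)(Yₖ+Yₖ₋₁) = (1/10)(0.0250+0.0000) + (1/10)(0.0630+0.0250) + (1/10)(0.1170+0.0630) + (1/10)(0.2040+0.1170) + (1/10)(0.2990+0.2040) + (1/10)(0.4040+0.2990) + (1/10)(0.5340+0.4040) + (1/10)(0.6760+0.5340) + (1/10)(0.8360+0.6760) + (1/10)(1.0000+0.8360)
  = 0.0025 + 0.0088 + 0.0180 + 0.0321 + 0.0503 + 0.0703 + 0.0938 + 0.1210 + 0.1512 + 0.1836 = 0.7316
G = 1 − 0.7316 = 0.2684

0.268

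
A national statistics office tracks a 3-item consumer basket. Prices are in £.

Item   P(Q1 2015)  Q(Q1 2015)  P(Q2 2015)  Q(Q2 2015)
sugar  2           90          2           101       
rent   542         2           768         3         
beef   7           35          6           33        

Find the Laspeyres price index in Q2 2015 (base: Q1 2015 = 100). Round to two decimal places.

Laspeyres price index uses base-period quantities as weights.
ΣP(Q2 2015)·Q(Q1 2015) = 2×90 + 768×2 + 6×35 = 180 + 1536 + 210 = 1926
ΣP(Q1 2015)·Q(Q1 2015) = 2×90 + 542×2 + 7×35 = 180 + 1084 + 245 = 1509
Index = 1926 / 1509 × 100 = 127.6342

127.63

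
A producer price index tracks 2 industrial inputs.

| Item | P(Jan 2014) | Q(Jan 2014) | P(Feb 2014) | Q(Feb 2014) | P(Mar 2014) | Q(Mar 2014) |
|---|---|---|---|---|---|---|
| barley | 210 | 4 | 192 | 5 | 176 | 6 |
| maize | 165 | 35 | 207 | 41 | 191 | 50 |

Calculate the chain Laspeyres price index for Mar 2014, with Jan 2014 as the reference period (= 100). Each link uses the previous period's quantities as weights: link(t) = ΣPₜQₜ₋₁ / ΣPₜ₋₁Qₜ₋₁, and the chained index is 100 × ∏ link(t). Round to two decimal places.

Link Jan 2014→Feb 2014:
ΣP(Feb 2014)Q(Jan 2014) = 192×4 + 207×35 = 768 + 7245 = 8013
ΣP(Jan 2014)Q(Jan 2014) = 210×4 + 165×35 = 840 + 5775 = 6615
link = 8013/6615 = 1.211338
Link Feb 2014→Mar 2014:
ΣP(Mar 2014)Q(Feb 2014) = 176×5 + 191×41 = 880 + 7831 = 8711
ΣP(Feb 2014)Q(Feb 2014) = 192×5 + 207×41 = 960 + 8487 = 9447
link = 8711/9447 = 0.922092
Chained index = 100 × 1.211338 × 0.922092 = 111.6965

111.70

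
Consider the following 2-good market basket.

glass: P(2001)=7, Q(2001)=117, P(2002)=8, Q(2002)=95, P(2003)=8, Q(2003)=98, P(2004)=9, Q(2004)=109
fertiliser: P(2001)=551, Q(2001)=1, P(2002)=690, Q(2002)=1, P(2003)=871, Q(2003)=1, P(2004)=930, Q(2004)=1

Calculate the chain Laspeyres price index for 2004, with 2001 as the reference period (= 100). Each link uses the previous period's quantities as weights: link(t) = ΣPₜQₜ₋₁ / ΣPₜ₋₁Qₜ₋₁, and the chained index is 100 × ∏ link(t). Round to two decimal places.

146.17

Link 2001→2002:
ΣP(2002)Q(2001) = 8×117 + 690×1 = 936 + 690 = 1626
ΣP(2001)Q(2001) = 7×117 + 551×1 = 819 + 551 = 1370
link = 1626/1370 = 1.186861
Link 2002→2003:
ΣP(2003)Q(2002) = 8×95 + 871×1 = 760 + 871 = 1631
ΣP(2002)Q(2002) = 8×95 + 690×1 = 760 + 690 = 1450
link = 1631/1450 = 1.124828
Link 2003→2004:
ΣP(2004)Q(2003) = 9×98 + 930×1 = 882 + 930 = 1812
ΣP(2003)Q(2003) = 8×98 + 871×1 = 784 + 871 = 1655
link = 1812/1655 = 1.094864
Chained index = 100 × 1.186861 × 1.124828 × 1.094864 = 146.1659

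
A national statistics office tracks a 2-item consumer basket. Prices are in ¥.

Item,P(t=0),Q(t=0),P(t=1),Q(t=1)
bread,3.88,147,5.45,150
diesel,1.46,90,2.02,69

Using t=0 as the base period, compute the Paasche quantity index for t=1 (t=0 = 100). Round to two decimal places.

97.35

Paasche quantity index uses current-period prices as weights.
ΣP(t=1)·Q(t=1) = 5.45×150 + 2.02×69 = 817.5 + 139.38 = 956.88
ΣP(t=1)·Q(t=0) = 5.45×147 + 2.02×90 = 801.15 + 181.8 = 982.95
Index = 956.88 / 982.95 × 100 = 97.3478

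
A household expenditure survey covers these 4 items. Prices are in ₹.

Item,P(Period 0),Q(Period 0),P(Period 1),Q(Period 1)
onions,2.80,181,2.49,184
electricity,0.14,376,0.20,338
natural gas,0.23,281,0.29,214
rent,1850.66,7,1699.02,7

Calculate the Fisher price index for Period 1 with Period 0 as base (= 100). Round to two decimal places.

Laspeyres component (base-period weights):
ΣP(Period 1)Q(Period 0) = 2.49×181 + 0.20×376 + 0.29×281 + 1699.02×7 = 450.69 + 75.2 + 81.49 + 11893.14 = 12500.52
ΣP(Period 0)Q(Period 0) = 2.80×181 + 0.14×376 + 0.23×281 + 1850.66×7 = 506.8 + 52.64 + 64.63 + 12954.62 = 13578.69
L = 12500.52 / 13578.69 × 100 = 92.0598
Paasche component (current-period weights):
ΣP(Period 1)Q(Period 1) = 2.49×184 + 0.20×338 + 0.29×214 + 1699.02×7 = 458.16 + 67.6 + 62.06 + 11893.14 = 12480.96
ΣP(Period 0)Q(Period 1) = 2.80×184 + 0.14×338 + 0.23×214 + 1850.66×7 = 515.2 + 47.32 + 49.22 + 12954.62 = 13566.36
P = 12480.96 / 13566.36 × 100 = 91.9993
Fisher = √(L × P) = √(92.0598 × 91.9993) = 92.0296

92.03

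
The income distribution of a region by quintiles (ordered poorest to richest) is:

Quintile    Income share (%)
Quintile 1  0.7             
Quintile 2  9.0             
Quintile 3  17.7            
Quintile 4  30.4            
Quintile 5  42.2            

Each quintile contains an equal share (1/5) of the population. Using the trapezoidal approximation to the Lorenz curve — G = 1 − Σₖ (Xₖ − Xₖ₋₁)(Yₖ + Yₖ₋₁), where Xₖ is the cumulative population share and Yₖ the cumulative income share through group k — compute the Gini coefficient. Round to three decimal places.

Cumulative income shares Yₖ: 0.0070, 0.0970, 0.2740, 0.5780, 1.0000
Σ (Xₖ−Xₖ₋₁)(Yₖ+Yₖ₋₁) = (1/5)(0.0070+0.0000) + (1/5)(0.0970+0.0070) + (1/5)(0.2740+0.0970) + (1/5)(0.5780+0.2740) + (1/5)(1.0000+0.5780)
  = 0.0014 + 0.0208 + 0.0742 + 0.1704 + 0.3156 = 0.5824
G = 1 − 0.5824 = 0.4176

0.418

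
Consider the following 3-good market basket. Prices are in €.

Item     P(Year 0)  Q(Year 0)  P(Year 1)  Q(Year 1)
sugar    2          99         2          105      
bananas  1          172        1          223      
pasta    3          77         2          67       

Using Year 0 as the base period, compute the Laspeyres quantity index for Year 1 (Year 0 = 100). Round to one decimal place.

105.5

Laspeyres quantity index uses base-period prices as weights.
ΣP(Year 0)·Q(Year 1) = 2×105 + 1×223 + 3×67 = 210 + 223 + 201 = 634
ΣP(Year 0)·Q(Year 0) = 2×99 + 1×172 + 3×77 = 198 + 172 + 231 = 601
Index = 634 / 601 × 100 = 105.4908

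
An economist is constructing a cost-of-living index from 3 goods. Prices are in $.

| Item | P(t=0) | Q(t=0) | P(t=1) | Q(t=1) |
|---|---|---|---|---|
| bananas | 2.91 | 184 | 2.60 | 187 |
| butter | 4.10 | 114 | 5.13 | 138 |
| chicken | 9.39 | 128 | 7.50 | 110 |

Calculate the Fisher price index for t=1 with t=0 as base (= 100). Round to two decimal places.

92.99

Laspeyres component (base-period weights):
ΣP(t=1)Q(t=0) = 2.60×184 + 5.13×114 + 7.50×128 = 478.4 + 584.82 + 960 = 2023.22
ΣP(t=0)Q(t=0) = 2.91×184 + 4.10×114 + 9.39×128 = 535.44 + 467.4 + 1201.92 = 2204.76
L = 2023.22 / 2204.76 × 100 = 91.7660
Paasche component (current-period weights):
ΣP(t=1)Q(t=1) = 2.60×187 + 5.13×138 + 7.50×110 = 486.2 + 707.94 + 825 = 2019.14
ΣP(t=0)Q(t=1) = 2.91×187 + 4.10×138 + 9.39×110 = 544.17 + 565.8 + 1032.9 = 2142.87
P = 2019.14 / 2142.87 × 100 = 94.2260
Fisher = √(L × P) = √(91.7660 × 94.2260) = 92.9878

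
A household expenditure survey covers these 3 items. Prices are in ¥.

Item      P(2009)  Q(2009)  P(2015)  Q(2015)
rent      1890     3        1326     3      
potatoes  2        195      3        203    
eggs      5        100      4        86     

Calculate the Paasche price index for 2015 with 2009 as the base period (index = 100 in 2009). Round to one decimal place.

75.8

Paasche price index uses current-period quantities as weights.
ΣP(2015)·Q(2015) = 1326×3 + 3×203 + 4×86 = 3978 + 609 + 344 = 4931
ΣP(2009)·Q(2015) = 1890×3 + 2×203 + 5×86 = 5670 + 406 + 430 = 6506
Index = 4931 / 6506 × 100 = 75.7916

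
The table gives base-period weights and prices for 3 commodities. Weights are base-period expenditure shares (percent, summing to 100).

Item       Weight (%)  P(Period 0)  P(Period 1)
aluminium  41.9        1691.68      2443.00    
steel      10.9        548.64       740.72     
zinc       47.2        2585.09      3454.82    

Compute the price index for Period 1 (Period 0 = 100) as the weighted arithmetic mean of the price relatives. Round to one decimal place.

aluminium: 41.9 × (2443.00/1691.68) = 41.9 × 1.444127 = 60.5089
steel: 10.9 × (740.72/548.64) = 10.9 × 1.350102 = 14.7161
zinc: 47.2 × (3454.82/2585.09) = 47.2 × 1.336441 = 63.0800
Index = Σ wᵢ·(p₁ᵢ/p₀ᵢ) = 60.5089 + 14.7161 + 63.0800 = 138.3050

138.3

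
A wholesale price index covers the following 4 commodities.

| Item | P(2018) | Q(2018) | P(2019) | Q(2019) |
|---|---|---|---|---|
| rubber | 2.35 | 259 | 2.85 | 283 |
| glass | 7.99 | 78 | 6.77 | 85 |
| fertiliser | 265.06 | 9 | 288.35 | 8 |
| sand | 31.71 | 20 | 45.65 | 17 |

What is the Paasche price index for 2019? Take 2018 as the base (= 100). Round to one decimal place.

111.5

Paasche price index uses current-period quantities as weights.
ΣP(2019)·Q(2019) = 2.85×283 + 6.77×85 + 288.35×8 + 45.65×17 = 806.55 + 575.45 + 2306.8 + 776.05 = 4464.85
ΣP(2018)·Q(2019) = 2.35×283 + 7.99×85 + 265.06×8 + 31.71×17 = 665.05 + 679.15 + 2120.48 + 539.07 = 4003.75
Index = 4464.85 / 4003.75 × 100 = 111.5167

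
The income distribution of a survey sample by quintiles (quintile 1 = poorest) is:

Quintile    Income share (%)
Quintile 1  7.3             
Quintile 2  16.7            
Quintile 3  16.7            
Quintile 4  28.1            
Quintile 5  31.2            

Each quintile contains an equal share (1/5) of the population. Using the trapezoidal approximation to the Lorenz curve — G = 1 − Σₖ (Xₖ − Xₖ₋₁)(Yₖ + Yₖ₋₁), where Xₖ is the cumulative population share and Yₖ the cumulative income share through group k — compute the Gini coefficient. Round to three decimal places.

Cumulative income shares Yₖ: 0.0730, 0.2400, 0.4070, 0.6880, 1.0000
Σ (Xₖ−Xₖ₋₁)(Yₖ+Yₖ₋₁) = (1/5)(0.0730+0.0000) + (1/5)(0.2400+0.0730) + (1/5)(0.4070+0.2400) + (1/5)(0.6880+0.4070) + (1/5)(1.0000+0.6880)
  = 0.0146 + 0.0626 + 0.1294 + 0.2190 + 0.3376 = 0.7632
G = 1 − 0.7632 = 0.2368

0.237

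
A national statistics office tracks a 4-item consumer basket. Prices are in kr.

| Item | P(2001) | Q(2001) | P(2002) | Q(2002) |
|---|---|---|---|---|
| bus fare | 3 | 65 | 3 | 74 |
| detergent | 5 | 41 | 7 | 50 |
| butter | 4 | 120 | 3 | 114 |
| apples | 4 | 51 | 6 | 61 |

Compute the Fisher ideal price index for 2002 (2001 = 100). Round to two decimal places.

Laspeyres component (base-period weights):
ΣP(2002)Q(2001) = 3×65 + 7×41 + 3×120 + 6×51 = 195 + 287 + 360 + 306 = 1148
ΣP(2001)Q(2001) = 3×65 + 5×41 + 4×120 + 4×51 = 195 + 205 + 480 + 204 = 1084
L = 1148 / 1084 × 100 = 105.9041
Paasche component (current-period weights):
ΣP(2002)Q(2002) = 3×74 + 7×50 + 3×114 + 6×61 = 222 + 350 + 342 + 366 = 1280
ΣP(2001)Q(2002) = 3×74 + 5×50 + 4×114 + 4×61 = 222 + 250 + 456 + 244 = 1172
P = 1280 / 1172 × 100 = 109.2150
Fisher = √(L × P) = √(105.9041 × 109.2150) = 107.5468

107.55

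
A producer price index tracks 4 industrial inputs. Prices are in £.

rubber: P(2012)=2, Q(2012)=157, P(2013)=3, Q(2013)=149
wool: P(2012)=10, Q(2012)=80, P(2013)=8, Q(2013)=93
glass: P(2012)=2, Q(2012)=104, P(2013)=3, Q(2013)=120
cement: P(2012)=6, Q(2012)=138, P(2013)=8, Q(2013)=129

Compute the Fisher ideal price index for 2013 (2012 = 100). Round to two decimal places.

116.37

Laspeyres component (base-period weights):
ΣP(2013)Q(2012) = 3×157 + 8×80 + 3×104 + 8×138 = 471 + 640 + 312 + 1104 = 2527
ΣP(2012)Q(2012) = 2×157 + 10×80 + 2×104 + 6×138 = 314 + 800 + 208 + 828 = 2150
L = 2527 / 2150 × 100 = 117.5349
Paasche component (current-period weights):
ΣP(2013)Q(2013) = 3×149 + 8×93 + 3×120 + 8×129 = 447 + 744 + 360 + 1032 = 2583
ΣP(2012)Q(2013) = 2×149 + 10×93 + 2×120 + 6×129 = 298 + 930 + 240 + 774 = 2242
P = 2583 / 2242 × 100 = 115.2096
Fisher = √(L × P) = √(117.5349 × 115.2096) = 116.3665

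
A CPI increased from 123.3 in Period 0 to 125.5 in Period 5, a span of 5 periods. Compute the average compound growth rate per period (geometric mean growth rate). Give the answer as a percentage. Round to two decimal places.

0.35%

Growth factor = (125.5/123.3)^(1/5) = (1.017843)^(1/5) = 1.003543
Growth rate = 1.003543 − 1 = 0.003543 = 0.3543%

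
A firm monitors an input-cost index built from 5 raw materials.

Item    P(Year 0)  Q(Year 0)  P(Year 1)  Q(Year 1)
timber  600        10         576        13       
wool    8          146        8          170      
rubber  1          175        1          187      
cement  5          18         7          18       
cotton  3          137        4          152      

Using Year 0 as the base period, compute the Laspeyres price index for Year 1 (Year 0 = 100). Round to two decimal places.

Laspeyres price index uses base-period quantities as weights.
ΣP(Year 1)·Q(Year 0) = 576×10 + 8×146 + 1×175 + 7×18 + 4×137 = 5760 + 1168 + 175 + 126 + 548 = 7777
ΣP(Year 0)·Q(Year 0) = 600×10 + 8×146 + 1×175 + 5×18 + 3×137 = 6000 + 1168 + 175 + 90 + 411 = 7844
Index = 7777 / 7844 × 100 = 99.1458

99.15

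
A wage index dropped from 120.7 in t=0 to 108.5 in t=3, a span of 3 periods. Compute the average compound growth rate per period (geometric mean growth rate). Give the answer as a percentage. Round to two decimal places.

-3.49%

Growth factor = (108.5/120.7)^(1/3) = (0.898923)^(1/3) = 0.965104
Growth rate = 0.965104 − 1 = -0.034896 = -3.4896%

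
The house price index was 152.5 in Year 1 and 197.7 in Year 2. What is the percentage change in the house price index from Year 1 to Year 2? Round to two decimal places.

29.64%

Change = (197.7 − 152.5) / 152.5 × 100
       = 45.2 / 152.5 × 100 = 29.6393%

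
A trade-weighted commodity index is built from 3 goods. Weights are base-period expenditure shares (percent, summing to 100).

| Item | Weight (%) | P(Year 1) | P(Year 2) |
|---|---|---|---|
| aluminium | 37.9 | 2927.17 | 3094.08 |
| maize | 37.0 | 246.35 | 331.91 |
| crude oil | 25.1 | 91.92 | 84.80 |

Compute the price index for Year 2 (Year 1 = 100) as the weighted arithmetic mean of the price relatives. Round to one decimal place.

aluminium: 37.9 × (3094.08/2927.17) = 37.9 × 1.057021 = 40.0611
maize: 37.0 × (331.91/246.35) = 37.0 × 1.347311 = 49.8505
crude oil: 25.1 × (84.80/91.92) = 25.1 × 0.922541 = 23.1558
Index = Σ wᵢ·(p₁ᵢ/p₀ᵢ) = 40.0611 + 49.8505 + 23.1558 = 113.0674

113.1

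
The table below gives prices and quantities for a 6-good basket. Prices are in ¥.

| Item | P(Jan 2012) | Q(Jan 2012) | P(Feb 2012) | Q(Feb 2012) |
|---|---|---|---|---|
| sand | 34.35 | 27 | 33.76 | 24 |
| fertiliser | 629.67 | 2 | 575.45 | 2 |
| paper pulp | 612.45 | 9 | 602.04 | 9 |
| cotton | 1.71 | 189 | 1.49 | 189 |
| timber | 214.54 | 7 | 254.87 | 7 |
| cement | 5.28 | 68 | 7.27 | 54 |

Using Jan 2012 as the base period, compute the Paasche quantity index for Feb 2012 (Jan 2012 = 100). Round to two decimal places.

97.98

Paasche quantity index uses current-period prices as weights.
ΣP(Feb 2012)·Q(Feb 2012) = 33.76×24 + 575.45×2 + 602.04×9 + 1.49×189 + 254.87×7 + 7.27×54 = 810.24 + 1150.9 + 5418.36 + 281.61 + 1784.09 + 392.58 = 9837.78
ΣP(Feb 2012)·Q(Jan 2012) = 33.76×27 + 575.45×2 + 602.04×9 + 1.49×189 + 254.87×7 + 7.27×68 = 911.52 + 1150.9 + 5418.36 + 281.61 + 1784.09 + 494.36 = 10040.84
Index = 9837.78 / 10040.84 × 100 = 97.9777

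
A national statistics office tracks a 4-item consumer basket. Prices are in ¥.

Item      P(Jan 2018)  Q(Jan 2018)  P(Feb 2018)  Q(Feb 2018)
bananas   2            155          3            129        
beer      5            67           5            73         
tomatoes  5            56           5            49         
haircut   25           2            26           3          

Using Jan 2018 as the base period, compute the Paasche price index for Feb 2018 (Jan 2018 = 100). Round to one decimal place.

114.0

Paasche price index uses current-period quantities as weights.
ΣP(Feb 2018)·Q(Feb 2018) = 3×129 + 5×73 + 5×49 + 26×3 = 387 + 365 + 245 + 78 = 1075
ΣP(Jan 2018)·Q(Feb 2018) = 2×129 + 5×73 + 5×49 + 25×3 = 258 + 365 + 245 + 75 = 943
Index = 1075 / 943 × 100 = 113.9979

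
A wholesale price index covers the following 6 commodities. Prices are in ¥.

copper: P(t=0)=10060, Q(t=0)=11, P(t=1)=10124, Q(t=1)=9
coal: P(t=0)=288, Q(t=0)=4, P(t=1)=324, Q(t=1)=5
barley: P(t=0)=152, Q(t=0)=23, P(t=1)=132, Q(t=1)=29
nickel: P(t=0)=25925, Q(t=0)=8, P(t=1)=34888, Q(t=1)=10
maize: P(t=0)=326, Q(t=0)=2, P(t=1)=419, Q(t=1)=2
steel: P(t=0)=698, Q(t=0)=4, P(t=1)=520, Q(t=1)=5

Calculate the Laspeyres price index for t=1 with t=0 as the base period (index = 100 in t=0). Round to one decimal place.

121.9

Laspeyres price index uses base-period quantities as weights.
ΣP(t=1)·Q(t=0) = 10124×11 + 324×4 + 132×23 + 34888×8 + 419×2 + 520×4 = 111364 + 1296 + 3036 + 279104 + 838 + 2080 = 397718
ΣP(t=0)·Q(t=0) = 10060×11 + 288×4 + 152×23 + 25925×8 + 326×2 + 698×4 = 110660 + 1152 + 3496 + 207400 + 652 + 2792 = 326152
Index = 397718 / 326152 × 100 = 121.9425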